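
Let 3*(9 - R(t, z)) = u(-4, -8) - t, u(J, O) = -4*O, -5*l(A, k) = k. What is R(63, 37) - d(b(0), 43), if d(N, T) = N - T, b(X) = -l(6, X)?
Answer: 187/3 ≈ 62.333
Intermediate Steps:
l(A, k) = -k/5
R(t, z) = -5/3 + t/3 (R(t, z) = 9 - (-4*(-8) - t)/3 = 9 - (32 - t)/3 = 9 + (-32/3 + t/3) = -5/3 + t/3)
b(X) = X/5 (b(X) = -(-1)*X/5 = X/5)
R(63, 37) - d(b(0), 43) = (-5/3 + (⅓)*63) - ((⅕)*0 - 1*43) = (-5/3 + 21) - (0 - 43) = 58/3 - 1*(-43) = 58/3 + 43 = 187/3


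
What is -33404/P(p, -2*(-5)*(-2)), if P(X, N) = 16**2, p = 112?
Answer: -8351/64 ≈ -130.48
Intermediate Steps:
P(X, N) = 256
-33404/P(p, -2*(-5)*(-2)) = -33404/256 = -33404*1/256 = -8351/64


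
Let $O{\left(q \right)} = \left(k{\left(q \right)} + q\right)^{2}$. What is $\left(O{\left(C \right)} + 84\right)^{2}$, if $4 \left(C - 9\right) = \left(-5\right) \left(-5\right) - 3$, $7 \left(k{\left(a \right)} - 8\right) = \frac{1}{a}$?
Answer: $\frac{9480438819327025}{27170906896} \approx 3.4892 \cdot 10^{5}$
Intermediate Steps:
$k{\left(a \right)} = 8 + \frac{1}{7 a}$
$C = \frac{29}{2}$ ($C = 9 + \frac{\left(-5\right) \left(-5\right) - 3}{4} = 9 + \frac{25 - 3}{4} = 9 + \frac{1}{4} \cdot 22 = 9 + \frac{11}{2} = \frac{29}{2} \approx 14.5$)
$O{\left(q \right)} = \left(8 + q + \frac{1}{7 q}\right)^{2}$ ($O{\left(q \right)} = \left(\left(8 + \frac{1}{7 q}\right) + q\right)^{2} = \left(8 + q + \frac{1}{7 q}\right)^{2}$)
$\left(O{\left(C \right)} + 84\right)^{2} = \left(\left(8 + \frac{29}{2} + \frac{1}{7 \cdot \frac{29}{2}}\right)^{2} + 84\right)^{2} = \left(\left(8 + \frac{29}{2} + \frac{1}{7} \cdot \frac{2}{29}\right)^{2} + 84\right)^{2} = \left(\left(8 + \frac{29}{2} + \frac{2}{203}\right)^{2} + 84\right)^{2} = \left(\left(\frac{9139}{406}\right)^{2} + 84\right)^{2} = \left(\frac{83521321}{164836} + 84\right)^{2} = \left(\frac{97367545}{164836}\right)^{2} = \frac{9480438819327025}{27170906896}$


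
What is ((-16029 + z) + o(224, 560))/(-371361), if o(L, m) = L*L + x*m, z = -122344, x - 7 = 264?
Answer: -63563/371361 ≈ -0.17116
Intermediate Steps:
x = 271 (x = 7 + 264 = 271)
o(L, m) = L² + 271*m (o(L, m) = L*L + 271*m = L² + 271*m)
((-16029 + z) + o(224, 560))/(-371361) = ((-16029 - 122344) + (224² + 271*560))/(-371361) = (-138373 + (50176 + 151760))*(-1/371361) = (-138373 + 201936)*(-1/371361) = 63563*(-1/371361) = -63563/371361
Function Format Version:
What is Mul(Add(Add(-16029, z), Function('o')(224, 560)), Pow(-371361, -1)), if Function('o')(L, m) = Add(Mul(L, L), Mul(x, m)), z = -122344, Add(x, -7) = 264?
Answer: Rational(-63563, 371361) ≈ -0.17116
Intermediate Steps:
x = 271 (x = Add(7, 264) = 271)
Function('o')(L, m) = Add(Pow(L, 2), Mul(271, m)) (Function('o')(L, m) = Add(Mul(L, L), Mul(271, m)) = Add(Pow(L, 2), Mul(271, m)))
Mul(Add(Add(-16029, z), Function('o')(224, 560)), Pow(-371361, -1)) = Mul(Add(Add(-16029, -122344), Add(Pow(224, 2), Mul(271, 560))), Pow(-371361, -1)) = Mul(Add(-138373, Add(50176, 151760)), Rational(-1, 371361)) = Mul(Add(-138373, 201936), Rational(-1, 371361)) = Mul(63563, Rational(-1, 371361)) = Rational(-63563, 371361)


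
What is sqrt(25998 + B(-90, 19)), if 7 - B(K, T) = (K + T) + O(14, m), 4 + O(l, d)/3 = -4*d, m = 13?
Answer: 162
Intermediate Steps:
O(l, d) = -12 - 12*d (O(l, d) = -12 + 3*(-4*d) = -12 - 12*d)
B(K, T) = 175 - K - T (B(K, T) = 7 - ((K + T) + (-12 - 12*13)) = 7 - ((K + T) + (-12 - 156)) = 7 - ((K + T) - 168) = 7 - (-168 + K + T) = 7 + (168 - K - T) = 175 - K - T)
sqrt(25998 + B(-90, 19)) = sqrt(25998 + (175 - 1*(-90) - 1*19)) = sqrt(25998 + (175 + 90 - 19)) = sqrt(25998 + 246) = sqrt(26244) = 162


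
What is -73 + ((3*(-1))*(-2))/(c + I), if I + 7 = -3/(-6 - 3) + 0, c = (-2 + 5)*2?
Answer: -82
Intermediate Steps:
c = 6 (c = 3*2 = 6)
I = -20/3 (I = -7 + (-3/(-6 - 3) + 0) = -7 + (-3/(-9) + 0) = -7 + (-1/9*(-3) + 0) = -7 + (1/3 + 0) = -7 + 1/3 = -20/3 ≈ -6.6667)
-73 + ((3*(-1))*(-2))/(c + I) = -73 + ((3*(-1))*(-2))/(6 - 20/3) = -73 + (-3*(-2))/(-2/3) = -73 + 6*(-3/2) = -73 - 9 = -82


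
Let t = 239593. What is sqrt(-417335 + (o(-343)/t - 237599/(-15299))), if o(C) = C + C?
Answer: 24*I*sqrt(9734653698939413298689)/3665533307 ≈ 646.0*I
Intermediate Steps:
o(C) = 2*C
sqrt(-417335 + (o(-343)/t - 237599/(-15299))) = sqrt(-417335 + ((2*(-343))/239593 - 237599/(-15299))) = sqrt(-417335 + (-686*1/239593 - 237599*(-1/15299))) = sqrt(-417335 + (-686/239593 + 237599/15299)) = sqrt(-417335 + 56916562093/3665533307) = sqrt(-1529698426114752/3665533307) = 24*I*sqrt(9734653698939413298689)/3665533307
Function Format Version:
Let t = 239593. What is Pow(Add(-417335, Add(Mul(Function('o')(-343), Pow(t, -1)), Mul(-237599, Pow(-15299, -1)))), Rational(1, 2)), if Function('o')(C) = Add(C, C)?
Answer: Mul(Rational(24, 3665533307), I, Pow(9734653698939413298689, Rational(1, 2))) ≈ Mul(646.00, I)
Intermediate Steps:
Function('o')(C) = Mul(2, C)
Pow(Add(-417335, Add(Mul(Function('o')(-343), Pow(t, -1)), Mul(-237599, Pow(-15299, -1)))), Rational(1, 2)) = Pow(Add(-417335, Add(Mul(Mul(2, -343), Pow(239593, -1)), Mul(-237599, Pow(-15299, -1)))), Rational(1, 2)) = Pow(Add(-417335, Add(Mul(-686, Rational(1, 239593)), Mul(-237599, Rational(-1, 15299)))), Rational(1, 2)) = Pow(Add(-417335, Add(Rational(-686, 239593), Rational(237599, 15299))), Rational(1, 2)) = Pow(Add(-417335, Rational(56916562093, 3665533307)), Rational(1, 2)) = Pow(Rational(-1529698426114752, 3665533307), Rational(1, 2)) = Mul(Rational(24, 3665533307), I, Pow(9734653698939413298689, Rational(1, 2)))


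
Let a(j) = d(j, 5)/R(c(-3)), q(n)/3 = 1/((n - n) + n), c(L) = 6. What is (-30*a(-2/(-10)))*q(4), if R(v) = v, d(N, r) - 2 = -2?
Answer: 0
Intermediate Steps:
d(N, r) = 0 (d(N, r) = 2 - 2 = 0)
q(n) = 3/n (q(n) = 3/((n - n) + n) = 3/(0 + n) = 3/n)
a(j) = 0 (a(j) = 0/6 = 0*(⅙) = 0)
(-30*a(-2/(-10)))*q(4) = (-30*0)*(3/4) = 0*(3*(¼)) = 0*(¾) = 0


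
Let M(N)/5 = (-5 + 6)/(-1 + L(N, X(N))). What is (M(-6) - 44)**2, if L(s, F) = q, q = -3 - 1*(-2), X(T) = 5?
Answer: 8649/4 ≈ 2162.3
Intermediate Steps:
q = -1 (q = -3 + 2 = -1)
L(s, F) = -1
M(N) = -5/2 (M(N) = 5*((-5 + 6)/(-1 - 1)) = 5*(1/(-2)) = 5*(1*(-1/2)) = 5*(-1/2) = -5/2)
(M(-6) - 44)**2 = (-5/2 - 44)**2 = (-93/2)**2 = 8649/4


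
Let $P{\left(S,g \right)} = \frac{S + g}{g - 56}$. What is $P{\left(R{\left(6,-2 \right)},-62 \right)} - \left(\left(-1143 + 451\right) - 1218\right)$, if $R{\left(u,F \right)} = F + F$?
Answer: $\frac{112723}{59} \approx 1910.6$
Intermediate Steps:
$R{\left(u,F \right)} = 2 F$
$P{\left(S,g \right)} = \frac{S + g}{-56 + g}$
$P{\left(R{\left(6,-2 \right)},-62 \right)} - \left(\left(-1143 + 451\right) - 1218\right) = \frac{2 \left(-2\right) - 62}{-56 - 62} - \left(\left(-1143 + 451\right) - 1218\right) = \frac{-4 - 62}{-118} - \left(-692 - 1218\right) = \left(- \frac{1}{118}\right) \left(-66\right) - -1910 = \frac{33}{59} + 1910 = \frac{112723}{59}$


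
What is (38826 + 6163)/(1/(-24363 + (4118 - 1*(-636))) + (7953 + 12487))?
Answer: 882189301/400807959 ≈ 2.2010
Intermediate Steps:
(38826 + 6163)/(1/(-24363 + (4118 - 1*(-636))) + (7953 + 12487)) = 44989/(1/(-24363 + (4118 + 636)) + 20440) = 44989/(1/(-24363 + 4754) + 20440) = 44989/(1/(-19609) + 20440) = 44989/(-1/19609 + 20440) = 44989/(400807959/19609) = 44989*(19609/400807959) = 882189301/400807959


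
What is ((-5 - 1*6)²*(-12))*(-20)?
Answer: 29040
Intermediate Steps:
((-5 - 1*6)²*(-12))*(-20) = ((-5 - 6)²*(-12))*(-20) = ((-11)²*(-12))*(-20) = (121*(-12))*(-20) = -1452*(-20) = 29040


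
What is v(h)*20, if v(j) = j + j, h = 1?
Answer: 40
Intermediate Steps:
v(j) = 2*j
v(h)*20 = (2*1)*20 = 2*20 = 40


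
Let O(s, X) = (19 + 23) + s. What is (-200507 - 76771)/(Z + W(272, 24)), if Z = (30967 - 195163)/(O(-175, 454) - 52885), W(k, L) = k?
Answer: -3675181251/3646273 ≈ -1007.9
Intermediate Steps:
O(s, X) = 42 + s
Z = 82098/26509 (Z = (30967 - 195163)/((42 - 175) - 52885) = -164196/(-133 - 52885) = -164196/(-53018) = -164196*(-1/53018) = 82098/26509 ≈ 3.0970)
(-200507 - 76771)/(Z + W(272, 24)) = (-200507 - 76771)/(82098/26509 + 272) = -277278/7292546/26509 = -277278*26509/7292546 = -3675181251/3646273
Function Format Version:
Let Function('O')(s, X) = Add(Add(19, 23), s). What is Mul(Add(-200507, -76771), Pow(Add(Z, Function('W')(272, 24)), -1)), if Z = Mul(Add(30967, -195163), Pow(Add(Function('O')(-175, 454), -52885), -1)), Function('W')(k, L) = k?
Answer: Rational(-3675181251, 3646273) ≈ -1007.9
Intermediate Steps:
Function('O')(s, X) = Add(42, s)
Z = Rational(82098, 26509) (Z = Mul(Add(30967, -195163), Pow(Add(Add(42, -175), -52885), -1)) = Mul(-164196, Pow(Add(-133, -52885), -1)) = Mul(-164196, Pow(-53018, -1)) = Mul(-164196, Rational(-1, 53018)) = Rational(82098, 26509) ≈ 3.0970)
Mul(Add(-200507, -76771), Pow(Add(Z, Function('W')(272, 24)), -1)) = Mul(Add(-200507, -76771), Pow(Add(Rational(82098, 26509), 272), -1)) = Mul(-277278, Pow(Rational(7292546, 26509), -1)) = Mul(-277278, Rational(26509, 7292546)) = Rational(-3675181251, 3646273)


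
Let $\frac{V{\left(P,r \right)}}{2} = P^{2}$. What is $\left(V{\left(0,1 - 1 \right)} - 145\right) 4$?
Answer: $-580$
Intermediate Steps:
$V{\left(P,r \right)} = 2 P^{2}$
$\left(V{\left(0,1 - 1 \right)} - 145\right) 4 = \left(2 \cdot 0^{2} - 145\right) 4 = \left(2 \cdot 0 - 145\right) 4 = \left(0 - 145\right) 4 = \left(-145\right) 4 = -580$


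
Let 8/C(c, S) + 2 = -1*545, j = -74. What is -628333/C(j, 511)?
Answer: 343698151/8 ≈ 4.2962e+7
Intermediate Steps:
C(c, S) = -8/547 (C(c, S) = 8/(-2 - 1*545) = 8/(-2 - 545) = 8/(-547) = 8*(-1/547) = -8/547)
-628333/C(j, 511) = -628333/(-8/547) = -628333*(-547/8) = 343698151/8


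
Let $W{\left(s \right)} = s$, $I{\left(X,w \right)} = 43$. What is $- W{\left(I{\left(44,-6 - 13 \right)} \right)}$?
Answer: $-43$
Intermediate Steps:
$- W{\left(I{\left(44,-6 - 13 \right)} \right)} = \left(-1\right) 43 = -43$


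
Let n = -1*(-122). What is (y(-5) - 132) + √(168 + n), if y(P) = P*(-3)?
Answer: -117 + √290 ≈ -99.971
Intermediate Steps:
y(P) = -3*P
n = 122
(y(-5) - 132) + √(168 + n) = (-3*(-5) - 132) + √(168 + 122) = (15 - 132) + √290 = -117 + √290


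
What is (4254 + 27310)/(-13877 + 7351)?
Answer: -1214/251 ≈ -4.8367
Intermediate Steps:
(4254 + 27310)/(-13877 + 7351) = 31564/(-6526) = 31564*(-1/6526) = -1214/251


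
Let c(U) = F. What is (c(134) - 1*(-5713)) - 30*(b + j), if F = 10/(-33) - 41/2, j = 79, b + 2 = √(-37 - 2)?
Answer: 223225/66 - 30*I*√39 ≈ 3382.2 - 187.35*I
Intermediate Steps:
b = -2 + I*√39 (b = -2 + √(-37 - 2) = -2 + √(-39) = -2 + I*√39 ≈ -2.0 + 6.245*I)
F = -1373/66 (F = 10*(-1/33) - 41*½ = -10/33 - 41/2 = -1373/66 ≈ -20.803)
c(U) = -1373/66
(c(134) - 1*(-5713)) - 30*(b + j) = (-1373/66 - 1*(-5713)) - 30*((-2 + I*√39) + 79) = (-1373/66 + 5713) - 30*(77 + I*√39) = 375685/66 - (2310 + 30*I*√39) = 375685/66 + (-2310 - 30*I*√39) = 223225/66 - 30*I*√39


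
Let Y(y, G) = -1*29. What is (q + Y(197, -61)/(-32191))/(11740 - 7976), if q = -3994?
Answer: -128570825/121166924 ≈ -1.0611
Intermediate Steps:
Y(y, G) = -29
(q + Y(197, -61)/(-32191))/(11740 - 7976) = (-3994 - 29/(-32191))/(11740 - 7976) = (-3994 - 29*(-1/32191))/3764 = (-3994 + 29/32191)*(1/3764) = -128570825/32191*1/3764 = -128570825/121166924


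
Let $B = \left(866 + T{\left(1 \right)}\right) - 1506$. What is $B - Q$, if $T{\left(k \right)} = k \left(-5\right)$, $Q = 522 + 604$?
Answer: $-1771$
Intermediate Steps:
$Q = 1126$
$T{\left(k \right)} = - 5 k$
$B = -645$ ($B = \left(866 - 5\right) - 1506 = 861 - 1506 = -645$)
$B - Q = -645 - 1126 = -1771$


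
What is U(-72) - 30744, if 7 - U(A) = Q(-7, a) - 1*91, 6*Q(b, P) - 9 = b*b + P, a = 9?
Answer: -183943/6 ≈ -30657.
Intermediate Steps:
Q(b, P) = 3/2 + P/6 + b**2/6 (Q(b, P) = 3/2 + (b*b + P)/6 = 3/2 + (b**2 + P)/6 = 3/2 + (P + b**2)/6 = 3/2 + (P/6 + b**2/6) = 3/2 + P/6 + b**2/6)
U(A) = 521/6 (U(A) = 7 - ((3/2 + (1/6)*9 + (1/6)*(-7)**2) - 1*91) = 7 - ((3/2 + 3/2 + (1/6)*49) - 91) = 7 - ((3/2 + 3/2 + 49/6) - 91) = 7 - (67/6 - 91) = 7 - 1*(-479/6) = 7 + 479/6 = 521/6)
U(-72) - 30744 = 521/6 - 30744 = -183943/6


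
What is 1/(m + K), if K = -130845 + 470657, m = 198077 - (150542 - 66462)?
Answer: 1/453809 ≈ 2.2036e-6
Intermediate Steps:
m = 113997 (m = 198077 - 1*84080 = 198077 - 84080 = 113997)
K = 339812
1/(m + K) = 1/(113997 + 339812) = 1/453809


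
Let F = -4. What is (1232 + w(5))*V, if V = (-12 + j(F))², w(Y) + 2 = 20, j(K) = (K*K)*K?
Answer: 7220000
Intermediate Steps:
j(K) = K³ (j(K) = K²*K = K³)
w(Y) = 18 (w(Y) = -2 + 20 = 18)
V = 5776 (V = (-12 + (-4)³)² = (-12 - 64)² = (-76)² = 5776)
(1232 + w(5))*V = (1232 + 18)*5776 = 1250*5776 = 7220000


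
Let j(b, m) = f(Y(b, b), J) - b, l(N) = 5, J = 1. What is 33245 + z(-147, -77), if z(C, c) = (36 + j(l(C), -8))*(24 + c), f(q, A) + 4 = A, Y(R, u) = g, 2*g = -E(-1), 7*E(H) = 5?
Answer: 31761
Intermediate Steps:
E(H) = 5/7 (E(H) = (1/7)*5 = 5/7)
g = -5/14 (g = (-1*5/7)/2 = (1/2)*(-5/7) = -5/14 ≈ -0.35714)
Y(R, u) = -5/14
f(q, A) = -4 + A
j(b, m) = -3 - b (j(b, m) = (-4 + 1) - b = -3 - b)
z(C, c) = 672 + 28*c (z(C, c) = (36 + (-3 - 1*5))*(24 + c) = (36 + (-3 - 5))*(24 + c) = (36 - 8)*(24 + c) = 28*(24 + c) = 672 + 28*c)
33245 + z(-147, -77) = 33245 + (672 + 28*(-77)) = 33245 + (672 - 2156) = 33245 - 1484 = 31761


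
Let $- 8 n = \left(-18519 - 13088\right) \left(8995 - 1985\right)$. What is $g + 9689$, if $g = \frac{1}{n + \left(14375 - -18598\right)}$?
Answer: $\frac{1074649883207}{110914427} \approx 9689.0$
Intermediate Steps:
$n = \frac{110782535}{4}$ ($n = - \frac{\left(-18519 - 13088\right) \left(8995 - 1985\right)}{8} = - \frac{\left(-31607\right) 7010}{8} = \left(- \frac{1}{8}\right) \left(-221565070\right) = \frac{110782535}{4} \approx 2.7696 \cdot 10^{7}$)
$g = \frac{4}{110914427}$ ($g = \frac{1}{\frac{110782535}{4} + \left(14375 - -18598\right)} = \frac{1}{\frac{110782535}{4} + \left(14375 + 18598\right)} = \frac{1}{\frac{110782535}{4} + 32973} = \frac{1}{\frac{110914427}{4}} = \frac{4}{110914427} \approx 3.6064 \cdot 10^{-8}$)
$g + 9689 = \frac{4}{110914427} + 9689 = \frac{1074649883207}{110914427}$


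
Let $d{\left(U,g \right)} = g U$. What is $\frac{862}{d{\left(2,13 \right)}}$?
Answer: $\frac{431}{13} \approx 33.154$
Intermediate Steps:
$d{\left(U,g \right)} = U g$
$\frac{862}{d{\left(2,13 \right)}} = \frac{862}{2 \cdot 13} = \frac{862}{26} = 862 \cdot \frac{1}{26} = \frac{431}{13}$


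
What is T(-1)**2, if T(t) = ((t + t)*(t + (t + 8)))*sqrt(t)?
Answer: -144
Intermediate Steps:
T(t) = 2*t**(3/2)*(8 + 2*t) (T(t) = ((2*t)*(t + (8 + t)))*sqrt(t) = ((2*t)*(8 + 2*t))*sqrt(t) = (2*t*(8 + 2*t))*sqrt(t) = 2*t**(3/2)*(8 + 2*t))
T(-1)**2 = (4*(-1)**(3/2)*(4 - 1))**2 = (4*(-I)*3)**2 = (-12*I)**2 = -144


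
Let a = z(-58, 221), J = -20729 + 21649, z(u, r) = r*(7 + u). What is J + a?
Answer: -10351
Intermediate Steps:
J = 920
a = -11271 (a = 221*(7 - 58) = 221*(-51) = -11271)
J + a = 920 - 11271 = -10351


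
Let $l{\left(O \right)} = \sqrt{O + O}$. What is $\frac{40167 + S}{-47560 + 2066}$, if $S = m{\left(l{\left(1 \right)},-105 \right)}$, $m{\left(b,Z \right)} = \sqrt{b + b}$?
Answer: $- \frac{40167}{45494} - \frac{2^{\frac{3}{4}}}{45494} \approx -0.88294$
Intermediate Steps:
$l{\left(O \right)} = \sqrt{2} \sqrt{O}$ ($l{\left(O \right)} = \sqrt{2 O} = \sqrt{2} \sqrt{O}$)
$m{\left(b,Z \right)} = \sqrt{2} \sqrt{b}$ ($m{\left(b,Z \right)} = \sqrt{2 b} = \sqrt{2} \sqrt{b}$)
$S = 2^{\frac{3}{4}}$ ($S = \sqrt{2} \sqrt{\sqrt{2} \sqrt{1}} = \sqrt{2} \sqrt{\sqrt{2} \cdot 1} = \sqrt{2} \sqrt{\sqrt{2}} = \sqrt{2} \sqrt[4]{2} = 2^{\frac{3}{4}} \approx 1.6818$)
$\frac{40167 + S}{-47560 + 2066} = \frac{40167 + 2^{\frac{3}{4}}}{-47560 + 2066} = \frac{40167 + 2^{\frac{3}{4}}}{-45494} = \left(40167 + 2^{\frac{3}{4}}\right) \left(- \frac{1}{45494}\right) = - \frac{40167}{45494} - \frac{2^{\frac{3}{4}}}{45494}$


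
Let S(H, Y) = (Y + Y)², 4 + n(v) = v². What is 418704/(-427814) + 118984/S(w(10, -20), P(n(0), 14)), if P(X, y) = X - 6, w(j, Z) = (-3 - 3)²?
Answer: 3170971211/10695350 ≈ 296.48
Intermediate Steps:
w(j, Z) = 36 (w(j, Z) = (-6)² = 36)
n(v) = -4 + v²
P(X, y) = -6 + X
S(H, Y) = 4*Y² (S(H, Y) = (2*Y)² = 4*Y²)
418704/(-427814) + 118984/S(w(10, -20), P(n(0), 14)) = 418704/(-427814) + 118984/((4*(-6 + (-4 + 0²))²)) = 418704*(-1/427814) + 118984/((4*(-6 + (-4 + 0))²)) = -209352/213907 + 118984/((4*(-6 - 4)²)) = -209352/213907 + 118984/((4*(-10)²)) = -209352/213907 + 118984/((4*100)) = -209352/213907 + 118984/400 = -209352/213907 + 118984*(1/400) = -209352/213907 + 14873/50 = 3170971211/10695350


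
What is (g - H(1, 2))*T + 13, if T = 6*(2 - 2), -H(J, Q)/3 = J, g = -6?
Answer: 13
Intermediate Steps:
H(J, Q) = -3*J
T = 0 (T = 6*0 = 0)
(g - H(1, 2))*T + 13 = (-6 - (-3))*0 + 13 = (-6 - 1*(-3))*0 + 13 = (-6 + 3)*0 + 13 = -3*0 + 13 = 0 + 13 = 13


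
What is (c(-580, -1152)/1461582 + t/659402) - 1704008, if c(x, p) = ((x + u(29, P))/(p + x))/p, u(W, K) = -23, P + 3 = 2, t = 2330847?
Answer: -182042183515584252288751/106831987375721472 ≈ -1.7040e+6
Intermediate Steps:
P = -1 (P = -3 + 2 = -1)
c(x, p) = (-23 + x)/(p*(p + x)) (c(x, p) = ((x - 23)/(p + x))/p = ((-23 + x)/(p + x))/p = (-23 + x)/(p*(p + x)))
(c(-580, -1152)/1461582 + t/659402) - 1704008 = (((-23 - 580)/((-1152)*(-1152 - 580)))/1461582 + 2330847/659402) - 1704008 = (-1/1152*(-603)/(-1732)*(1/1461582) + 2330847*(1/659402)) - 1704008 = (-1/1152*(-1/1732)*(-603)*(1/1461582) + 2330847/659402) - 1704008 = (-67/221696*1/1461582 + 2330847/659402) - 1704008 = (-67/324026883072 + 2330847/659402) - 1704008 = 377628544141771025/106831987375721472 - 1704008 = -182042183515584252288751/106831987375721472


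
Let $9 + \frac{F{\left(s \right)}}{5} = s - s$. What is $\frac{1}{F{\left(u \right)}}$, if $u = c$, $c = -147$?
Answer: $- \frac{1}{45} \approx -0.022222$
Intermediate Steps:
$u = -147$
$F{\left(s \right)} = -45$ ($F{\left(s \right)} = -45 + 5 \left(s - s\right) = -45 + 5 \cdot 0 = -45 + 0 = -45$)
$\frac{1}{F{\left(u \right)}} = \frac{1}{-45} = - \frac{1}{45}$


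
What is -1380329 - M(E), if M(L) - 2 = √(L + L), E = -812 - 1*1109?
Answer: -1380331 - I*√3842 ≈ -1.3803e+6 - 61.984*I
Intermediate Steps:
E = -1921 (E = -812 - 1109 = -1921)
M(L) = 2 + √2*√L (M(L) = 2 + √(L + L) = 2 + √(2*L) = 2 + √2*√L)
-1380329 - M(E) = -1380329 - (2 + √2*√(-1921)) = -1380329 - (2 + √2*(I*√1921)) = -1380329 - (2 + I*√3842) = -1380329 + (-2 - I*√3842) = -1380331 - I*√3842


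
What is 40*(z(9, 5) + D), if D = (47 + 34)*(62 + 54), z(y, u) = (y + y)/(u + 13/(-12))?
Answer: 17673120/47 ≈ 3.7602e+5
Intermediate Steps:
z(y, u) = 2*y/(-13/12 + u) (z(y, u) = (2*y)/(u + 13*(-1/12)) = (2*y)/(u - 13/12) = (2*y)/(-13/12 + u) = 2*y/(-13/12 + u))
D = 9396 (D = 81*116 = 9396)
40*(z(9, 5) + D) = 40*(24*9/(-13 + 12*5) + 9396) = 40*(24*9/(-13 + 60) + 9396) = 40*(24*9/47 + 9396) = 40*(24*9*(1/47) + 9396) = 40*(216/47 + 9396) = 40*(441828/47) = 17673120/47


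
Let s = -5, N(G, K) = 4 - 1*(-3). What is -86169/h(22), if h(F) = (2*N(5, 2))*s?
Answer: 86169/70 ≈ 1231.0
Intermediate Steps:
N(G, K) = 7 (N(G, K) = 4 + 3 = 7)
h(F) = -70 (h(F) = (2*7)*(-5) = 14*(-5) = -70)
-86169/h(22) = -86169/(-70) = -86169*(-1/70) = 86169/70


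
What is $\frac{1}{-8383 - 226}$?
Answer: $- \frac{1}{8609} \approx -0.00011616$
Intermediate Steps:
$\frac{1}{-8383 - 226} = \frac{1}{-8609} = - \frac{1}{8609}$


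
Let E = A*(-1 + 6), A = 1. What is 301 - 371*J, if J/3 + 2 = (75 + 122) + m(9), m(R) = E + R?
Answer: -232316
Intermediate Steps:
E = 5 (E = 1*(-1 + 6) = 1*5 = 5)
m(R) = 5 + R
J = 627 (J = -6 + 3*((75 + 122) + (5 + 9)) = -6 + 3*(197 + 14) = -6 + 3*211 = -6 + 633 = 627)
301 - 371*J = 301 - 371*627 = 301 - 232617 = -232316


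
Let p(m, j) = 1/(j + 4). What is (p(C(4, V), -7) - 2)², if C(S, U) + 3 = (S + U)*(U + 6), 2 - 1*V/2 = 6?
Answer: 49/9 ≈ 5.4444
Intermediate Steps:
V = -8 (V = 4 - 2*6 = 4 - 12 = -8)
C(S, U) = -3 + (6 + U)*(S + U) (C(S, U) = -3 + (S + U)*(U + 6) = -3 + (S + U)*(6 + U) = -3 + (6 + U)*(S + U))
p(m, j) = 1/(4 + j)
(p(C(4, V), -7) - 2)² = (1/(4 - 7) - 2)² = (1/(-3) - 2)² = (-⅓ - 2)² = (-7/3)² = 49/9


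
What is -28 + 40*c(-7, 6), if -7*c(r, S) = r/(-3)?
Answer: -124/3 ≈ -41.333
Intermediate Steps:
c(r, S) = r/21 (c(r, S) = -r/(7*(-3)) = -r*(-1)/(7*3) = -(-1)*r/21 = r/21)
-28 + 40*c(-7, 6) = -28 + 40*((1/21)*(-7)) = -28 + 40*(-⅓) = -28 - 40/3 = -124/3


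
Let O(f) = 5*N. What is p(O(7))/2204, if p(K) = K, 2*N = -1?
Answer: -5/4408 ≈ -0.0011343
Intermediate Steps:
N = -1/2 (N = (1/2)*(-1) = -1/2 ≈ -0.50000)
O(f) = -5/2 (O(f) = 5*(-1/2) = -5/2)
p(O(7))/2204 = -5/2/2204 = -5/2*1/2204 = -5/4408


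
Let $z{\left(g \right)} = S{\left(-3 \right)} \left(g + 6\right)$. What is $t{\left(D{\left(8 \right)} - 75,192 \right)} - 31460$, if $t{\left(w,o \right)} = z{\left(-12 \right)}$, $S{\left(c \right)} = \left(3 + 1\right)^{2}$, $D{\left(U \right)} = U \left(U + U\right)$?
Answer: $-31556$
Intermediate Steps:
$D{\left(U \right)} = 2 U^{2}$ ($D{\left(U \right)} = U 2 U = 2 U^{2}$)
$S{\left(c \right)} = 16$ ($S{\left(c \right)} = 4^{2} = 16$)
$z{\left(g \right)} = 96 + 16 g$ ($z{\left(g \right)} = 16 \left(g + 6\right) = 16 \left(6 + g\right) = 96 + 16 g$)
$t{\left(w,o \right)} = -96$ ($t{\left(w,o \right)} = 96 + 16 \left(-12\right) = 96 - 192 = -96$)
$t{\left(D{\left(8 \right)} - 75,192 \right)} - 31460 = -96 - 31460 = -31556$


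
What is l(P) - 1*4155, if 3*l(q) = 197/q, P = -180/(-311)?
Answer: -2182433/540 ≈ -4041.5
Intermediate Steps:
P = 180/311 (P = -180*(-1/311) = 180/311 ≈ 0.57878)
l(q) = 197/(3*q) (l(q) = (197/q)/3 = 197/(3*q))
l(P) - 1*4155 = 197/(3*(180/311)) - 1*4155 = (197/3)*(311/180) - 4155 = 61267/540 - 4155 = -2182433/540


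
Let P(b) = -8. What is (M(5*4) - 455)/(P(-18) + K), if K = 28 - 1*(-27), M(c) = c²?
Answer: -55/47 ≈ -1.1702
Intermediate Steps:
K = 55 (K = 28 + 27 = 55)
(M(5*4) - 455)/(P(-18) + K) = ((5*4)² - 455)/(-8 + 55) = (20² - 455)/47 = (400 - 455)*(1/47) = -55*1/47 = -55/47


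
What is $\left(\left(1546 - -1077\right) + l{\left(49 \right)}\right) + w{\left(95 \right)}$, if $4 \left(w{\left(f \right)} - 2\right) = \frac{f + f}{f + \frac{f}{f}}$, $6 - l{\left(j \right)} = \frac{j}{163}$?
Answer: $\frac{82345853}{31296} \approx 2631.2$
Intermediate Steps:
$l{\left(j \right)} = 6 - \frac{j}{163}$
$w{\left(f \right)} = 2 + \frac{f}{2 \left(1 + f\right)}$ ($w{\left(f \right)} = 2 + \frac{\left(f + f\right) \frac{1}{f + \frac{f}{f}}}{4} = 2 + \frac{2 f \frac{1}{f + 1}}{4} = 2 + \frac{2 f \frac{1}{1 + f}}{4} = 2 + \frac{f}{2 \left(1 + f\right)}$)
$\left(\left(1546 - -1077\right) + l{\left(49 \right)}\right) + w{\left(95 \right)} = \left(\left(1546 - -1077\right) + \left(6 - \frac{49}{163}\right)\right) + \frac{4 + 5 \cdot 95}{2 \left(1 + 95\right)} = \left(\left(1546 + 1077\right) + \left(6 - \frac{49}{163}\right)\right) + \frac{4 + 475}{2 \cdot 96} = \left(2623 + \frac{929}{163}\right) + \frac{1}{2} \cdot \frac{1}{96} \cdot 479 = \frac{428478}{163} + \frac{479}{192} = \frac{82345853}{31296}$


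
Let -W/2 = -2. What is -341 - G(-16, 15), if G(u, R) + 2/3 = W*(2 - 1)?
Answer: -1033/3 ≈ -344.33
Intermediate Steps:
W = 4 (W = -2*(-2) = 4)
G(u, R) = 10/3 (G(u, R) = -⅔ + 4*(2 - 1) = -⅔ + 4*1 = -⅔ + 4 = 10/3)
-341 - G(-16, 15) = -341 - 1*10/3 = -341 - 10/3 = -1033/3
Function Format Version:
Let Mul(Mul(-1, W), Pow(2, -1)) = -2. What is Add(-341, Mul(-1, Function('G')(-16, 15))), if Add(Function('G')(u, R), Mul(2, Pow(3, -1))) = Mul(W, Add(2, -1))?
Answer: Rational(-1033, 3) ≈ -344.33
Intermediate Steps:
W = 4 (W = Mul(-2, -2) = 4)
Function('G')(u, R) = Rational(10, 3) (Function('G')(u, R) = Add(Rational(-2, 3), Mul(4, Add(2, -1))) = Add(Rational(-2, 3), Mul(4, 1)) = Add(Rational(-2, 3), 4) = Rational(10, 3))
Add(-341, Mul(-1, Function('G')(-16, 15))) = Add(-341, Mul(-1, Rational(10, 3))) = Add(-341, Rational(-10, 3)) = Rational(-1033, 3)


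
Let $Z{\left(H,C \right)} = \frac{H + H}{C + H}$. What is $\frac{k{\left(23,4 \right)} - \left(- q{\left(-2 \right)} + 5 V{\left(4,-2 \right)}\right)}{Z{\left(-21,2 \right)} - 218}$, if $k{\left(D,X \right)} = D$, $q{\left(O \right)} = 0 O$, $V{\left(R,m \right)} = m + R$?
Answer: $- \frac{247}{4100} \approx -0.060244$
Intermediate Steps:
$Z{\left(H,C \right)} = \frac{2 H}{C + H}$
$V{\left(R,m \right)} = R + m$
$q{\left(O \right)} = 0$
$\frac{k{\left(23,4 \right)} - \left(- q{\left(-2 \right)} + 5 V{\left(4,-2 \right)}\right)}{Z{\left(-21,2 \right)} - 218} = \frac{23 + \left(0 - 5 \left(4 - 2\right)\right)}{2 \left(-21\right) \frac{1}{2 - 21} - 218} = \frac{23 + \left(0 - 10\right)}{2 \left(-21\right) \frac{1}{-19} - 218} = \frac{23 + \left(0 - 10\right)}{2 \left(-21\right) \left(- \frac{1}{19}\right) - 218} = \frac{23 - 10}{\frac{42}{19} - 218} = \frac{13}{- \frac{4100}{19}} = 13 \left(- \frac{19}{4100}\right) = - \frac{247}{4100}$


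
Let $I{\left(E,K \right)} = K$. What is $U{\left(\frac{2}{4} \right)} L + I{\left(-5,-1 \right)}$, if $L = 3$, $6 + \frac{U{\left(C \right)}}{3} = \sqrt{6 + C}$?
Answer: $-55 + \frac{9 \sqrt{26}}{2} \approx -32.054$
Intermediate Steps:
$U{\left(C \right)} = -18 + 3 \sqrt{6 + C}$
$U{\left(\frac{2}{4} \right)} L + I{\left(-5,-1 \right)} = \left(-18 + 3 \sqrt{6 + \frac{2}{4}}\right) 3 - 1 = \left(-18 + 3 \sqrt{6 + 2 \cdot \frac{1}{4}}\right) 3 - 1 = \left(-18 + 3 \sqrt{6 + \frac{1}{2}}\right) 3 - 1 = \left(-18 + 3 \sqrt{\frac{13}{2}}\right) 3 - 1 = \left(-18 + 3 \frac{\sqrt{26}}{2}\right) 3 - 1 = \left(-18 + \frac{3 \sqrt{26}}{2}\right) 3 - 1 = \left(-54 + \frac{9 \sqrt{26}}{2}\right) - 1 = -55 + \frac{9 \sqrt{26}}{2}$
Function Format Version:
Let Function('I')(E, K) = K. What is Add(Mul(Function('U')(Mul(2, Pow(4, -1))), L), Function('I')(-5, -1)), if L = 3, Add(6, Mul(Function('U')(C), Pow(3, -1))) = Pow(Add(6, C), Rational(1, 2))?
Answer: Add(-55, Mul(Rational(9, 2), Pow(26, Rational(1, 2)))) ≈ -32.054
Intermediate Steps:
Function('U')(C) = Add(-18, Mul(3, Pow(Add(6, C), Rational(1, 2))))
Add(Mul(Function('U')(Mul(2, Pow(4, -1))), L), Function('I')(-5, -1)) = Add(Mul(Add(-18, Mul(3, Pow(Add(6, Mul(2, Pow(4, -1))), Rational(1, 2)))), 3), -1) = Add(Mul(Add(-18, Mul(3, Pow(Add(6, Mul(2, Rational(1, 4))), Rational(1, 2)))), 3), -1) = Add(Mul(Add(-18, Mul(3, Pow(Add(6, Rational(1, 2)), Rational(1, 2)))), 3), -1) = Add(Mul(Add(-18, Mul(3, Pow(Rational(13, 2), Rational(1, 2)))), 3), -1) = Add(Mul(Add(-18, Mul(3, Mul(Rational(1, 2), Pow(26, Rational(1, 2))))), 3), -1) = Add(Mul(Add(-18, Mul(Rational(3, 2), Pow(26, Rational(1, 2)))), 3), -1) = Add(Add(-54, Mul(Rational(9, 2), Pow(26, Rational(1, 2)))), -1) = Add(-55, Mul(Rational(9, 2), Pow(26, Rational(1, 2))))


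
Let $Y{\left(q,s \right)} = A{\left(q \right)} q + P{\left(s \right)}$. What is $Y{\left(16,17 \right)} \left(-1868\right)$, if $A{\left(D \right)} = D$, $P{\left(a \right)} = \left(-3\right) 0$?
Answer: $-478208$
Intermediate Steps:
$P{\left(a \right)} = 0$
$Y{\left(q,s \right)} = q^{2}$ ($Y{\left(q,s \right)} = q q + 0 = q^{2} + 0 = q^{2}$)
$Y{\left(16,17 \right)} \left(-1868\right) = 16^{2} \left(-1868\right) = 256 \left(-1868\right) = -478208$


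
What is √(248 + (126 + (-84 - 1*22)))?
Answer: 2*√67 ≈ 16.371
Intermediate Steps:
√(248 + (126 + (-84 - 1*22))) = √(248 + (126 + (-84 - 22))) = √(248 + (126 - 106)) = √(248 + 20) = √268 = 2*√67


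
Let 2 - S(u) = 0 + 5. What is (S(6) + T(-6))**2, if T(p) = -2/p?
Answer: 64/9 ≈ 7.1111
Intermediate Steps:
S(u) = -3 (S(u) = 2 - (0 + 5) = 2 - 1*5 = 2 - 5 = -3)
(S(6) + T(-6))**2 = (-3 - 2/(-6))**2 = (-3 - 2*(-1/6))**2 = (-3 + 1/3)**2 = (-8/3)**2 = 64/9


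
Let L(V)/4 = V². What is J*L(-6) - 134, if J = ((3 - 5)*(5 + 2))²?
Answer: 28090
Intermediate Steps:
L(V) = 4*V²
J = 196 (J = (-2*7)² = (-14)² = 196)
J*L(-6) - 134 = 196*(4*(-6)²) - 134 = 196*(4*36) - 134 = 196*144 - 134 = 28224 - 134 = 28090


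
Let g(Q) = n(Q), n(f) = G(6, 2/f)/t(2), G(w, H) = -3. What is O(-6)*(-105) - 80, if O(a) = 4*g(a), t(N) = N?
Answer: 550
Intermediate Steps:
n(f) = -3/2
g(Q) = -3/2
O(a) = -6 (O(a) = 4*(-3/2) = -6)
O(-6)*(-105) - 80 = -6*(-105) - 80 = 630 - 80 = 550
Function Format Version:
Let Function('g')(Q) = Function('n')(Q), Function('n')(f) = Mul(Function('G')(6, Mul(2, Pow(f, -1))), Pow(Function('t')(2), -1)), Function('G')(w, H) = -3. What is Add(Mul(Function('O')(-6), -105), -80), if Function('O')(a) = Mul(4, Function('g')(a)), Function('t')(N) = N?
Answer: 550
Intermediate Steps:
Function('n')(f) = Rational(-3, 2) (Function('n')(f) = Mul(-3, Pow(2, -1)) = Mul(-3, Rational(1, 2)) = Rational(-3, 2))
Function('g')(Q) = Rational(-3, 2)
Function('O')(a) = -6 (Function('O')(a) = Mul(4, Rational(-3, 2)) = -6)
Add(Mul(Function('O')(-6), -105), -80) = Add(Mul(-6, -105), -80) = Add(630, -80) = 550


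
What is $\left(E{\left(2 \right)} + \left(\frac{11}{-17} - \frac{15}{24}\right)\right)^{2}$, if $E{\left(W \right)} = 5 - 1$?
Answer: $\frac{137641}{18496} \approx 7.4417$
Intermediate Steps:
$E{\left(W \right)} = 4$ ($E{\left(W \right)} = 5 - 1 = 4$)
$\left(E{\left(2 \right)} + \left(\frac{11}{-17} - \frac{15}{24}\right)\right)^{2} = \left(4 + \left(\frac{11}{-17} - \frac{15}{24}\right)\right)^{2} = \left(4 + \left(11 \left(- \frac{1}{17}\right) - \frac{5}{8}\right)\right)^{2} = \left(4 - \frac{173}{136}\right)^{2} = \left(\frac{371}{136}\right)^{2} = \frac{137641}{18496}$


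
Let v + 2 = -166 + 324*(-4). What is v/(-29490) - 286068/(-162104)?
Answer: 361394399/199185290 ≈ 1.8144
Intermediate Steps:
v = -1464 (v = -2 + (-166 + 324*(-4)) = -2 + (-166 - 1296) = -2 - 1462 = -1464)
v/(-29490) - 286068/(-162104) = -1464/(-29490) - 286068/(-162104) = -1464*(-1/29490) - 286068*(-1/162104) = 244/4915 + 71517/40526 = 361394399/199185290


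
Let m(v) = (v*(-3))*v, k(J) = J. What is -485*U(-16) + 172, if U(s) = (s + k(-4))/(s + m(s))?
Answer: 31287/196 ≈ 159.63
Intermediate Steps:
m(v) = -3*v**2 (m(v) = (-3*v)*v = -3*v**2)
U(s) = (-4 + s)/(s - 3*s**2) (U(s) = (s - 4)/(s - 3*s**2) = (-4 + s)/(s - 3*s**2))
-485*U(-16) + 172 = -485*(4 - 1*(-16))/((-16)*(-1 + 3*(-16))) + 172 = -(-485)*(4 + 16)/(16*(-1 - 48)) + 172 = -(-485)*20/(16*(-49)) + 172 = -(-485)*(-1)*20/(16*49) + 172 = -485*5/196 + 172 = -2425/196 + 172 = 31287/196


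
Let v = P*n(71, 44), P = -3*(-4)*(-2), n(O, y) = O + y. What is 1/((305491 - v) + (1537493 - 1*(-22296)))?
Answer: 1/1868040 ≈ 5.3532e-7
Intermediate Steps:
P = -24 (P = 12*(-2) = -24)
v = -2760 (v = -24*(71 + 44) = -24*115 = -2760)
1/((305491 - v) + (1537493 - 1*(-22296))) = 1/((305491 - 1*(-2760)) + (1537493 - 1*(-22296))) = 1/((305491 + 2760) + (1537493 + 22296)) = 1/(308251 + 1559789) = 1/1868040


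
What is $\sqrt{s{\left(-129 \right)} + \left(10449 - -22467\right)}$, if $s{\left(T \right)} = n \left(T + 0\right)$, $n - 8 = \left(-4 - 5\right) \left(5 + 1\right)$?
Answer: $5 \sqrt{1554} \approx 197.1$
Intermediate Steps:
$n = -46$ ($n = 8 + \left(-4 - 5\right) \left(5 + 1\right) = 8 - 54 = -46$)
$s{\left(T \right)} = - 46 T$ ($s{\left(T \right)} = - 46 \left(T + 0\right) = - 46 T$)
$\sqrt{s{\left(-129 \right)} + \left(10449 - -22467\right)} = \sqrt{\left(-46\right) \left(-129\right) + \left(10449 - -22467\right)} = \sqrt{5934 + \left(10449 + 22467\right)} = \sqrt{5934 + 32916} = \sqrt{38850} = 5 \sqrt{1554}$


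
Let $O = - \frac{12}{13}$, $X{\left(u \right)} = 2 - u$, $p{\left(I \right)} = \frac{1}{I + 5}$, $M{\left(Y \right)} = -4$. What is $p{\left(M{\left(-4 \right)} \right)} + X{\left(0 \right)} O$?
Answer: $- \frac{11}{13} \approx -0.84615$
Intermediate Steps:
$p{\left(I \right)} = \frac{1}{5 + I}$
$O = - \frac{12}{13}$ ($O = \left(-12\right) \frac{1}{13} = - \frac{12}{13} \approx -0.92308$)
$p{\left(M{\left(-4 \right)} \right)} + X{\left(0 \right)} O = \frac{1}{5 - 4} + \left(2 - 0\right) \left(- \frac{12}{13}\right) = 1^{-1} + \left(2 + 0\right) \left(- \frac{12}{13}\right) = 1 + 2 \left(- \frac{12}{13}\right) = 1 - \frac{24}{13} = - \frac{11}{13}$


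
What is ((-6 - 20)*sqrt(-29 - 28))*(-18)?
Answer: 468*I*sqrt(57) ≈ 3533.3*I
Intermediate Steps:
((-6 - 20)*sqrt(-29 - 28))*(-18) = -26*I*sqrt(57)*(-18) = 468*I*sqrt(57)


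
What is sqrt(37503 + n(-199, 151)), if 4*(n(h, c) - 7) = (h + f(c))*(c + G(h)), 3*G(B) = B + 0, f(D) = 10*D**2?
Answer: 3*sqrt(2159782)/2 ≈ 2204.4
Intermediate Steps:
G(B) = B/3 (G(B) = (B + 0)/3 = B/3)
n(h, c) = 7 + (c + h/3)*(h + 10*c**2)/4 (n(h, c) = 7 + ((h + 10*c**2)*(c + h/3))/4 = 7 + ((c + h/3)*(h + 10*c**2))/4 = 7 + (c + h/3)*(h + 10*c**2)/4)
sqrt(37503 + n(-199, 151)) = sqrt(37503 + (7 + (1/12)*(-199)**2 + (5/2)*151**3 + (1/4)*151*(-199) + (5/6)*(-199)*151**2)) = sqrt(37503 + (7 + (1/12)*39601 + (5/2)*3442951 - 30049/4 + (5/6)*(-199)*22801)) = sqrt(37503 + (7 + 39601/12 + 17214755/2 - 30049/4 - 22686995/6)) = sqrt(37503 + 9644013/2) = sqrt(9719019/2) = 3*sqrt(2159782)/2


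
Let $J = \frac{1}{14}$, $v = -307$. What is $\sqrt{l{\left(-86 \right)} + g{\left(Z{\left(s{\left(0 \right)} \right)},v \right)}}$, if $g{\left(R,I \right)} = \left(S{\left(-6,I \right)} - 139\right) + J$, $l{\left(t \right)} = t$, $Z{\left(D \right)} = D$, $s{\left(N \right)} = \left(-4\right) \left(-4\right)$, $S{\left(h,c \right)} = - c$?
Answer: $\frac{\sqrt{16086}}{14} \approx 9.0593$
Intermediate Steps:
$J = \frac{1}{14} \approx 0.071429$
$s{\left(N \right)} = 16$
$g{\left(R,I \right)} = - \frac{1945}{14} - I$ ($g{\left(R,I \right)} = \left(- I - 139\right) + \frac{1}{14} = \left(-139 - I\right) + \frac{1}{14} = - \frac{1945}{14} - I$)
$\sqrt{l{\left(-86 \right)} + g{\left(Z{\left(s{\left(0 \right)} \right)},v \right)}} = \sqrt{-86 - - \frac{2353}{14}} = \sqrt{-86 + \left(- \frac{1945}{14} + 307\right)} = \sqrt{-86 + \frac{2353}{14}} = \sqrt{\frac{1149}{14}} = \frac{\sqrt{16086}}{14}$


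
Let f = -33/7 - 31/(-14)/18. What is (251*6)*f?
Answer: -290407/42 ≈ -6914.5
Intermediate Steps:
f = -1157/252 (f = -33*1/7 - 31*(-1/14)*(1/18) = -33/7 + (31/14)*(1/18) = -33/7 + 31/252 = -1157/252 ≈ -4.5913)
(251*6)*f = (251*6)*(-1157/252) = 1506*(-1157/252) = -290407/42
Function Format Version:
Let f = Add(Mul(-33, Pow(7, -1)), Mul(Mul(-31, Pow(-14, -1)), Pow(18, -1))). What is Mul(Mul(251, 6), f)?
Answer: Rational(-290407, 42) ≈ -6914.5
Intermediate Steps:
f = Rational(-1157, 252) (f = Add(Mul(-33, Rational(1, 7)), Mul(Mul(-31, Rational(-1, 14)), Rational(1, 18))) = Add(Rational(-33, 7), Mul(Rational(31, 14), Rational(1, 18))) = Add(Rational(-33, 7), Rational(31, 252)) = Rational(-1157, 252) ≈ -4.5913)
Mul(Mul(251, 6), f) = Mul(Mul(251, 6), Rational(-1157, 252)) = Mul(1506, Rational(-1157, 252)) = Rational(-290407, 42)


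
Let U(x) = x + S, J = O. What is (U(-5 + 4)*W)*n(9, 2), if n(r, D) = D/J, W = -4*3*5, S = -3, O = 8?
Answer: 60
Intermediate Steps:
J = 8
U(x) = -3 + x (U(x) = x - 3 = -3 + x)
W = -60 (W = -12*5 = -60)
n(r, D) = D/8
(U(-5 + 4)*W)*n(9, 2) = ((-3 + (-5 + 4))*(-60))*((⅛)*2) = ((-3 - 1)*(-60))*(¼) = -4*(-60)*(¼) = 240*(¼) = 60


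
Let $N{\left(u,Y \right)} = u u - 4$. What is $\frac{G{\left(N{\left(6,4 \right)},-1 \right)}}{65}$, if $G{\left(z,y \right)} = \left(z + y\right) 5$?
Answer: $\frac{31}{13} \approx 2.3846$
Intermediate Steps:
$N{\left(u,Y \right)} = -4 + u^{2}$ ($N{\left(u,Y \right)} = u^{2} - 4 = -4 + u^{2}$)
$G{\left(z,y \right)} = 5 y + 5 z$ ($G{\left(z,y \right)} = \left(y + z\right) 5 = 5 y + 5 z$)
$\frac{G{\left(N{\left(6,4 \right)},-1 \right)}}{65} = \frac{5 \left(-1\right) + 5 \left(-4 + 6^{2}\right)}{65} = \left(-5 + 5 \left(-4 + 36\right)\right) \frac{1}{65} = \left(-5 + 5 \cdot 32\right) \frac{1}{65} = \left(-5 + 160\right) \frac{1}{65} = 155 \cdot \frac{1}{65} = \frac{31}{13}$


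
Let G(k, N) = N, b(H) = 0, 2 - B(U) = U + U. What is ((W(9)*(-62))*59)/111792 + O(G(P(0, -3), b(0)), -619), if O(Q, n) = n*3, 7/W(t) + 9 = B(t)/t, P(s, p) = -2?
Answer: -3356125119/1807304 ≈ -1857.0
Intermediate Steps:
B(U) = 2 - 2*U (B(U) = 2 - (U + U) = 2 - 2*U)
W(t) = 7/(-9 + (2 - 2*t)/t)
O(Q, n) = 3*n
((W(9)*(-62))*59)/111792 + O(G(P(0, -3), b(0)), -619) = ((-7*9/(-2 + 11*9)*(-62))*59)/111792 + 3*(-619) = ((-7*9/(-2 + 99)*(-62))*59)*(1/111792) - 1857 = ((-7*9/97*(-62))*59)*(1/111792) - 1857 = ((-7*9*1/97*(-62))*59)*(1/111792) - 1857 = (-63/97*(-62)*59)*(1/111792) - 1857 = ((3906/97)*59)*(1/111792) - 1857 = (230454/97)*(1/111792) - 1857 = 38409/1807304 - 1857 = -3356125119/1807304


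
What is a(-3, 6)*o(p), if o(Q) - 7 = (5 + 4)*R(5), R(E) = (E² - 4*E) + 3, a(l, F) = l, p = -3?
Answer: -237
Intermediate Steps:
R(E) = 3 + E² - 4*E
o(Q) = 79 (o(Q) = 7 + (5 + 4)*(3 + 5² - 4*5) = 7 + 9*(3 + 25 - 20) = 7 + 9*8 = 7 + 72 = 79)
a(-3, 6)*o(p) = -3*79 = -237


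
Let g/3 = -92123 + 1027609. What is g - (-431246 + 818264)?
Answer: 2419440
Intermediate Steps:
g = 2806458 (g = 3*(-92123 + 1027609) = 3*935486 = 2806458)
g - (-431246 + 818264) = 2806458 - (-431246 + 818264) = 2806458 - 1*387018 = 2806458 - 387018 = 2419440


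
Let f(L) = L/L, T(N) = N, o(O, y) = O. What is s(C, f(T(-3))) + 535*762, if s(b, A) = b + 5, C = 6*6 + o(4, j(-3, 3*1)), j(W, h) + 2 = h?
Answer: 407715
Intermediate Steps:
j(W, h) = -2 + h
C = 40 (C = 6*6 + 4 = 36 + 4 = 40)
f(L) = 1
s(b, A) = 5 + b
s(C, f(T(-3))) + 535*762 = (5 + 40) + 535*762 = 45 + 407670 = 407715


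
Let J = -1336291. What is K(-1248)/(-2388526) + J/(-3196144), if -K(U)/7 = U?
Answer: 225988877363/545290931696 ≈ 0.41444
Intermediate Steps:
K(U) = -7*U
K(-1248)/(-2388526) + J/(-3196144) = -7*(-1248)/(-2388526) - 1336291/(-3196144) = 8736*(-1/2388526) - 1336291*(-1/3196144) = -624/170609 + 1336291/3196144 = 225988877363/545290931696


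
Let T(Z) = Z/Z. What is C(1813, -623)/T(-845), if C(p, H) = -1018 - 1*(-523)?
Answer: -495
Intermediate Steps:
C(p, H) = -495 (C(p, H) = -1018 + 523 = -495)
T(Z) = 1
C(1813, -623)/T(-845) = -495/1 = -495*1 = -495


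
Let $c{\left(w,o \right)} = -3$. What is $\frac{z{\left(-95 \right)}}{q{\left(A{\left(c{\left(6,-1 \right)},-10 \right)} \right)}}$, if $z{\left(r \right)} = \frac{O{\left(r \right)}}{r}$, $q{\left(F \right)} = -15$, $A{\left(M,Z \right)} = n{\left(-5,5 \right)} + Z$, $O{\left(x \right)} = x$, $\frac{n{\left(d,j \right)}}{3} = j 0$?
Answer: $- \frac{1}{15} \approx -0.066667$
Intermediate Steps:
$n{\left(d,j \right)} = 0$ ($n{\left(d,j \right)} = 3 j 0 = 3 \cdot 0 = 0$)
$A{\left(M,Z \right)} = Z$ ($A{\left(M,Z \right)} = 0 + Z = Z$)
$z{\left(r \right)} = 1$ ($z{\left(r \right)} = \frac{r}{r} = 1$)
$\frac{z{\left(-95 \right)}}{q{\left(A{\left(c{\left(6,-1 \right)},-10 \right)} \right)}} = 1 \frac{1}{-15} = 1 \left(- \frac{1}{15}\right) = - \frac{1}{15}$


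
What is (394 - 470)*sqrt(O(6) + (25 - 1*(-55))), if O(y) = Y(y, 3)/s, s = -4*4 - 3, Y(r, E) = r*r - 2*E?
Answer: -4*sqrt(28310) ≈ -673.02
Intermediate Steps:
Y(r, E) = r**2 - 2*E
s = -19 (s = -16 - 3 = -19)
O(y) = 6/19 - y**2/19 (O(y) = (y**2 - 2*3)/(-19) = (y**2 - 6)*(-1/19) = (-6 + y**2)*(-1/19) = 6/19 - y**2/19)
(394 - 470)*sqrt(O(6) + (25 - 1*(-55))) = (394 - 470)*sqrt((6/19 - 1/19*6**2) + (25 - 1*(-55))) = -76*sqrt((6/19 - 1/19*36) + (25 + 55)) = -76*sqrt((6/19 - 36/19) + 80) = -76*sqrt(-30/19 + 80) = -4*sqrt(28310)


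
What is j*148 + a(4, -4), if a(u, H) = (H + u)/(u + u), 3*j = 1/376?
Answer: 37/282 ≈ 0.13121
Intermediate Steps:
j = 1/1128 (j = (⅓)/376 = (⅓)*(1/376) = 1/1128 ≈ 0.00088653)
a(u, H) = (H + u)/(2*u) (a(u, H) = (H + u)/((2*u)) = (H + u)*(1/(2*u)) = (H + u)/(2*u))
j*148 + a(4, -4) = (1/1128)*148 + (½)*(-4 + 4)/4 = 37/282 + (½)*(¼)*0 = 37/282 + 0 = 37/282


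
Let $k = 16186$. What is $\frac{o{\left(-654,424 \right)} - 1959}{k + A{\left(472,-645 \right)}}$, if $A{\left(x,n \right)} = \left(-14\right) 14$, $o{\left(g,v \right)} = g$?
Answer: $- \frac{67}{410} \approx -0.16341$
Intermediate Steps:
$A{\left(x,n \right)} = -196$
$\frac{o{\left(-654,424 \right)} - 1959}{k + A{\left(472,-645 \right)}} = \frac{-654 - 1959}{16186 - 196} = - \frac{2613}{15990} = \left(-2613\right) \frac{1}{15990} = - \frac{67}{410}$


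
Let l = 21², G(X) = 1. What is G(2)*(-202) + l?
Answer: 239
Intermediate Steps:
l = 441
G(2)*(-202) + l = 1*(-202) + 441 = -202 + 441 = 239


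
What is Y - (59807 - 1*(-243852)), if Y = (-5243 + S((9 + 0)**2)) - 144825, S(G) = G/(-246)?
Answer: -37205641/82 ≈ -4.5373e+5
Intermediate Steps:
S(G) = -G/246 (S(G) = G*(-1/246) = -G/246)
Y = -12305603/82 (Y = (-5243 - (9 + 0)**2/246) - 144825 = (-5243 - 1/246*9**2) - 144825 = (-5243 - 1/246*81) - 144825 = (-5243 - 27/82) - 144825 = -429953/82 - 144825 = -12305603/82 ≈ -1.5007e+5)
Y - (59807 - 1*(-243852)) = -12305603/82 - (59807 - 1*(-243852)) = -12305603/82 - (59807 + 243852) = -12305603/82 - 1*303659 = -12305603/82 - 303659 = -37205641/82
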